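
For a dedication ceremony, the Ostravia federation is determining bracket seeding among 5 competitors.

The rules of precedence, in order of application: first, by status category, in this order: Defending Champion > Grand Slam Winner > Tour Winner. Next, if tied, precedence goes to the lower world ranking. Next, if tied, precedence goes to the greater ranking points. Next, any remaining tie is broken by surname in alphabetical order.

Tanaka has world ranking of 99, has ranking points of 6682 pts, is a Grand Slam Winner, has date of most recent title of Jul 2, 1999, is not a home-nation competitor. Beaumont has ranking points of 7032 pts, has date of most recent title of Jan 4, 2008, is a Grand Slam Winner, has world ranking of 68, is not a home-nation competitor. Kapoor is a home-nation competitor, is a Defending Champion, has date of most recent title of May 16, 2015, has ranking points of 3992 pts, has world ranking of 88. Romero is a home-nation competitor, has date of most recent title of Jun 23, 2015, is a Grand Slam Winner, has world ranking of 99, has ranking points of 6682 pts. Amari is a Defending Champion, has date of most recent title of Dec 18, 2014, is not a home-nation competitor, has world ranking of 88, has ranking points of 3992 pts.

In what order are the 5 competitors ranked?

By status category: Amari and Kapoor (Defending Champion); then Beaumont, Romero and Tanaka (Grand Slam Winner).
Amari and Kapoor both have world ranking 88, so the next rule applies.
Amari and Kapoor both have ranking points 3992 pts, so the next rule applies.
Among Amari and Kapoor, alphabetically by surname: Amari before Kapoor.
Among Beaumont, Romero and Tanaka, by world ranking (lower first): Beaumont (68) before Romero and Tanaka (99).
Romero and Tanaka both have ranking points 6682 pts, so the next rule applies.
Among Romero and Tanaka, alphabetically by surname: Romero before Tanaka.
Full order: Amari, Kapoor, Beaumont, Romero, Tanaka.

Amari, Kapoor, Beaumont, Romero, Tanaka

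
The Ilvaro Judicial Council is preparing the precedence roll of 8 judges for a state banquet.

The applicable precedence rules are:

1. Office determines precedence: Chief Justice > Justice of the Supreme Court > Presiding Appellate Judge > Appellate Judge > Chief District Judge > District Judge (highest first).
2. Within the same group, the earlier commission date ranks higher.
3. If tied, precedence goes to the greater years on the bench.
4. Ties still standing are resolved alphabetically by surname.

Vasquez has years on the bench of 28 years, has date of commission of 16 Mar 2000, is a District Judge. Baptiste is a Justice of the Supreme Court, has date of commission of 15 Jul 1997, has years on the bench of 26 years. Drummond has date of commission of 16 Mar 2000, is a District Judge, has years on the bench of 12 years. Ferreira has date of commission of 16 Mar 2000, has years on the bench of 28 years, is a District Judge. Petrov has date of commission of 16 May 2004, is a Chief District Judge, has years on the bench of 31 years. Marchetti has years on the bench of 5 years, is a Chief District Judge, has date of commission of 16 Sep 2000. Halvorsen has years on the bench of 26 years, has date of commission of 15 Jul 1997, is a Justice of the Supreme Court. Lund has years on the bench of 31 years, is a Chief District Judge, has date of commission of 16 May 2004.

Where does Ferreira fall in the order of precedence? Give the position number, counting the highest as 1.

6

By office: Baptiste and Halvorsen (Justice of the Supreme Court); then Marchetti, Lund and Petrov (Chief District Judge); then Ferreira, Vasquez and Drummond (District Judge).
Baptiste and Halvorsen both have date of commission 15 Jul 1997, so the next rule applies.
Baptiste and Halvorsen both have years on the bench 26 years, so the next rule applies.
Among Baptiste and Halvorsen, alphabetically by surname: Baptiste before Halvorsen.
Among Marchetti, Lund and Petrov, by date of commission (earlier first): Marchetti (16 Sep 2000) before Lund and Petrov (16 May 2004).
Lund and Petrov both have years on the bench 31 years, so the next rule applies.
Among Lund and Petrov, alphabetically by surname: Lund before Petrov.
Ferreira, Vasquez and Drummond all have date of commission 16 Mar 2000, so the next rule applies.
Among Ferreira, Vasquez and Drummond, by years on the bench (higher first): Ferreira and Vasquez (28 years) before Drummond (12 years).
Among Ferreira and Vasquez, alphabetically by surname: Ferreira before Vasquez.
Order: Baptiste, Halvorsen, Marchetti, Lund, Petrov, Ferreira, Vasquez, Drummond. So position 6.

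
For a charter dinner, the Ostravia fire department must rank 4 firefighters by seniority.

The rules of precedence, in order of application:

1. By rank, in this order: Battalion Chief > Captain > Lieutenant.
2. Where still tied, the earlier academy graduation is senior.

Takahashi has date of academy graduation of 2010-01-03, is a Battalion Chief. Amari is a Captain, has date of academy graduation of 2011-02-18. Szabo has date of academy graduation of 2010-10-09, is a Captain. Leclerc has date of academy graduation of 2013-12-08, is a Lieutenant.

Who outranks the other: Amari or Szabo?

By rank: Takahashi (Battalion Chief); then Szabo and Amari (Captain); then Leclerc (Lieutenant).
Among Szabo and Amari, by date of academy graduation (earlier first): Szabo (2010-10-09) before Amari (2011-02-18).
So Szabo takes precedence.

Szabo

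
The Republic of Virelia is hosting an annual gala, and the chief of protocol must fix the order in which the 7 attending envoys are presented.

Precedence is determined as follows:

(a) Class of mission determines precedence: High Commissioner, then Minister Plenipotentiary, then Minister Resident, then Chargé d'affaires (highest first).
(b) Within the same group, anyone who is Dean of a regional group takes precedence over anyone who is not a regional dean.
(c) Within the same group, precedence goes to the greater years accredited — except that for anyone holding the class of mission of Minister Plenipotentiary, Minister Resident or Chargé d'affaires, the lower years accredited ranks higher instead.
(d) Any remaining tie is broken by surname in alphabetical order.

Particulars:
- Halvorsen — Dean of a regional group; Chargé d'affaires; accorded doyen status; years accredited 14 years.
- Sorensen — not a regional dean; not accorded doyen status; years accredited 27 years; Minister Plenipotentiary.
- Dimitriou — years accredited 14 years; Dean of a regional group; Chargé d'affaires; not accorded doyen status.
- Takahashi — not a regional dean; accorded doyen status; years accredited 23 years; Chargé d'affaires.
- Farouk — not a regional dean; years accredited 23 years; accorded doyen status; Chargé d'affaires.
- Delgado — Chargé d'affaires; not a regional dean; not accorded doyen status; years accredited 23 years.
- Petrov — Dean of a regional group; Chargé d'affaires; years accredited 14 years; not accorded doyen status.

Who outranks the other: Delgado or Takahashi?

Delgado

By class of mission: Sorensen (Minister Plenipotentiary); then Dimitriou, Halvorsen, Petrov, Delgado, Farouk and Takahashi (Chargé d'affaires).
Among Dimitriou, Halvorsen, Petrov, Delgado, Farouk and Takahashi, Dean of a regional group before not a regional dean: Dimitriou, Halvorsen and Petrov (Dean of a regional group) before Delgado, Farouk and Takahashi (not a regional dean).
Dimitriou, Halvorsen and Petrov all have years accredited 14 years, so the next rule applies.
Among Dimitriou, Halvorsen and Petrov, alphabetically by surname: Dimitriou before Halvorsen before Petrov.
Delgado, Farouk and Takahashi all have years accredited 23 years, so the next rule applies.
Among Delgado, Farouk and Takahashi, alphabetically by surname: Delgado before Farouk before Takahashi.
So Delgado takes precedence.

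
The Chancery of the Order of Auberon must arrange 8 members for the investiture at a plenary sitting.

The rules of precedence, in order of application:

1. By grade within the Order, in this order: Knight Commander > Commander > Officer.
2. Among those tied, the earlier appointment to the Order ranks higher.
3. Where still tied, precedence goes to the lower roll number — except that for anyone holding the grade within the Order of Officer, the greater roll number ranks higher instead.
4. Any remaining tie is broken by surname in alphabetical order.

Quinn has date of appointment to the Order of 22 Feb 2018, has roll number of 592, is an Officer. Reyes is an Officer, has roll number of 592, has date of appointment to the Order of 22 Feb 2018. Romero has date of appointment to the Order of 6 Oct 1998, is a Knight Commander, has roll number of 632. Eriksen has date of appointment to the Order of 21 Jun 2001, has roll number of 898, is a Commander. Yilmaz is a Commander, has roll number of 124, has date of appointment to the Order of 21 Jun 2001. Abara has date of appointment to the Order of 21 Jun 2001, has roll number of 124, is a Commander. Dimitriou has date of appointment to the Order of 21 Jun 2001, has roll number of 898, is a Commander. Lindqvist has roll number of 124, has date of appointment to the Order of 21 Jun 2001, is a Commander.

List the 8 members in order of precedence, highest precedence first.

By grade within the Order: Romero (Knight Commander); then Abara, Lindqvist, Yilmaz, Dimitriou and Eriksen (Commander); then Quinn and Reyes (Officer).
Abara, Lindqvist, Yilmaz, Dimitriou and Eriksen all have date of appointment to the Order 21 Jun 2001, so the next rule applies.
Among Abara, Lindqvist, Yilmaz, Dimitriou and Eriksen, by roll number (lower first): Abara, Lindqvist and Yilmaz (124) before Dimitriou and Eriksen (898).
Among Abara, Lindqvist and Yilmaz, alphabetically by surname: Abara before Lindqvist before Yilmaz.
Among Dimitriou and Eriksen, alphabetically by surname: Dimitriou before Eriksen.
Quinn and Reyes both have date of appointment to the Order 22 Feb 2018, so the next rule applies.
Quinn and Reyes both have roll number 592, so the next rule applies.
Among Quinn and Reyes, alphabetically by surname: Quinn before Reyes.
Full order: Romero, Abara, Lindqvist, Yilmaz, Dimitriou, Eriksen, Quinn, Reyes.

Romero, Abara, Lindqvist, Yilmaz, Dimitriou, Eriksen, Quinn, Reyes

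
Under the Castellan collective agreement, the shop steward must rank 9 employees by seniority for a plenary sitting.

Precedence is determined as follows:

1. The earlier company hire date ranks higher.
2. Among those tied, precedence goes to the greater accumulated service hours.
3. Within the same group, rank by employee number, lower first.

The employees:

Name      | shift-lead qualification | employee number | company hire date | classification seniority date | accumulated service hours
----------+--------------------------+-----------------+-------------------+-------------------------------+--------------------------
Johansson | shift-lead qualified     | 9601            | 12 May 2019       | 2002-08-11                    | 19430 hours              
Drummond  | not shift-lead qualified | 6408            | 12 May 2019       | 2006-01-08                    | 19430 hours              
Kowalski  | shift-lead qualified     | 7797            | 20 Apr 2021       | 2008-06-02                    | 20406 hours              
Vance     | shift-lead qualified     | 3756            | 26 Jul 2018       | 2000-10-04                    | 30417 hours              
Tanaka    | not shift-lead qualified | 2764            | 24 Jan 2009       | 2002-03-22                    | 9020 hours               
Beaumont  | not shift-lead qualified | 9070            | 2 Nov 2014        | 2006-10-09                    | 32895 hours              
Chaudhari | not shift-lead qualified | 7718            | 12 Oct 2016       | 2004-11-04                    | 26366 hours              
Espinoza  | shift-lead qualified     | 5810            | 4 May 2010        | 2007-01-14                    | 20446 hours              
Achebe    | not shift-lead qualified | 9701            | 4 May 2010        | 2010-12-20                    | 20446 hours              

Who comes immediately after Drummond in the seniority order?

Johansson

By company hire date (earlier first): Tanaka (24 Jan 2009); then Espinoza and Achebe (both 4 May 2010); then Beaumont (2 Nov 2014); then Chaudhari (12 Oct 2016); then Vance (26 Jul 2018); then Drummond and Johansson (both 12 May 2019); then Kowalski (20 Apr 2021).
Espinoza and Achebe both have accumulated service hours 20446 hours, so the next rule applies.
Among Espinoza and Achebe, by employee number (lower first): Espinoza (5810) before Achebe (9701).
Drummond and Johansson both have accumulated service hours 19430 hours, so the next rule applies.
Among Drummond and Johansson, by employee number (lower first): Drummond (6408) before Johansson (9601).
Order: Tanaka, Espinoza, Achebe, Beaumont, Chaudhari, Vance, Drummond, Johansson, Kowalski.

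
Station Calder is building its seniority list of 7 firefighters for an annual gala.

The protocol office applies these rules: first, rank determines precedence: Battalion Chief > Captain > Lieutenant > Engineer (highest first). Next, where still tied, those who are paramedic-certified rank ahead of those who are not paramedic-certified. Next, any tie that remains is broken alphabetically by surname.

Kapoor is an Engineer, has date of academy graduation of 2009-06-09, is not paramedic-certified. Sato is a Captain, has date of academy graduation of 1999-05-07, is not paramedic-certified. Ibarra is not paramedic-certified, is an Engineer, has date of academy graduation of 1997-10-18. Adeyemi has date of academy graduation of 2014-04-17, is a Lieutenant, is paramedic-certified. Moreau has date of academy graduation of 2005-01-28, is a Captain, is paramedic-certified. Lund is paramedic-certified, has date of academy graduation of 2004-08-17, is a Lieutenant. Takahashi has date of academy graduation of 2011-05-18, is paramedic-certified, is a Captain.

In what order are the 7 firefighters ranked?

By rank: Moreau, Takahashi and Sato (Captain); then Adeyemi and Lund (Lieutenant); then Ibarra and Kapoor (Engineer).
Among Moreau, Takahashi and Sato, paramedic-certified before not paramedic-certified: Moreau and Takahashi (paramedic-certified) before Sato (not paramedic-certified).
Among Moreau and Takahashi, alphabetically by surname: Moreau before Takahashi.
Adeyemi and Lund are each paramedic-certified, so the next rule applies.
Among Adeyemi and Lund, alphabetically by surname: Adeyemi before Lund.
Ibarra and Kapoor are each not paramedic-certified, so the next rule applies.
Among Ibarra and Kapoor, alphabetically by surname: Ibarra before Kapoor.
Full order: Moreau, Takahashi, Sato, Adeyemi, Lund, Ibarra, Kapoor.

Moreau, Takahashi, Sato, Adeyemi, Lund, Ibarra, Kapoor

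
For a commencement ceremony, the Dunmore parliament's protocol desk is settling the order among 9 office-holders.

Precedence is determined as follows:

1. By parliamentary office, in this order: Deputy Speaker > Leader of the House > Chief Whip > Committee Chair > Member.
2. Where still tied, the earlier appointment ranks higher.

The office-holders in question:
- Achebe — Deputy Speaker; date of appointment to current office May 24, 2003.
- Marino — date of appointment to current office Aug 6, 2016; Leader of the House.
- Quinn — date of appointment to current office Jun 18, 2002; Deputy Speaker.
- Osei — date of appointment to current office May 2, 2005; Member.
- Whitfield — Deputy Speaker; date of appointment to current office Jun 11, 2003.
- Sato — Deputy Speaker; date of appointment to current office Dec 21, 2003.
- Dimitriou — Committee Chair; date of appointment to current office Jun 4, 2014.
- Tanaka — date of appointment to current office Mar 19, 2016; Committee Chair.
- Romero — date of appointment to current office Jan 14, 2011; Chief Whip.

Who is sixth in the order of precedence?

Romero

By parliamentary office: Quinn, Achebe, Whitfield and Sato (Deputy Speaker); then Marino (Leader of the House); then Romero (Chief Whip); then Dimitriou and Tanaka (Committee Chair); then Osei (Member).
Among Quinn, Achebe, Whitfield and Sato, by date of appointment to current office (earlier first): Quinn (Jun 18, 2002) before Achebe (May 24, 2003) before Whitfield (Jun 11, 2003) before Sato (Dec 21, 2003).
Among Dimitriou and Tanaka, by date of appointment to current office (earlier first): Dimitriou (Jun 4, 2014) before Tanaka (Mar 19, 2016).
Order: Quinn, Achebe, Whitfield, Sato, Marino, Romero, Dimitriou, Tanaka, Osei.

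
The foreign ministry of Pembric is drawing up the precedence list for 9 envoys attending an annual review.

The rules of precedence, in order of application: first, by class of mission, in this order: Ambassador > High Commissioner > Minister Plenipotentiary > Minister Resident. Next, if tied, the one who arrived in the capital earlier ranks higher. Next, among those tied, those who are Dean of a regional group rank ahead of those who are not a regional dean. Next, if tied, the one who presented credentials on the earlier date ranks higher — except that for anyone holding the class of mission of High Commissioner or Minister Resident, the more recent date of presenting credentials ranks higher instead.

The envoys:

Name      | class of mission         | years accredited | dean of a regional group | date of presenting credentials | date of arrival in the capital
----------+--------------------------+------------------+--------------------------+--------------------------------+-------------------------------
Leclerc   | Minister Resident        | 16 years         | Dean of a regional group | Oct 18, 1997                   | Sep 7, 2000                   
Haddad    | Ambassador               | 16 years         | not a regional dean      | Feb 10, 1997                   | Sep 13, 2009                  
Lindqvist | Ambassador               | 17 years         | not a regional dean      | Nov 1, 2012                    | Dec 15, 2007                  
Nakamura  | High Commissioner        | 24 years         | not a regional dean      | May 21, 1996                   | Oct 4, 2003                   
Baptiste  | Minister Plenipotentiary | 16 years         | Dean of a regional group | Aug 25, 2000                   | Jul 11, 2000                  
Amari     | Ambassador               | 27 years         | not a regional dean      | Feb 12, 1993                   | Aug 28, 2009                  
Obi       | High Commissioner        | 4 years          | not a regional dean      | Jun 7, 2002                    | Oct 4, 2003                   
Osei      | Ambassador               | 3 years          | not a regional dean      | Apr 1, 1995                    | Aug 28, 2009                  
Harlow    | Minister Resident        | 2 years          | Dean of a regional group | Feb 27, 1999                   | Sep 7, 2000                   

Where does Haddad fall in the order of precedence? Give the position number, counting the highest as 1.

4

By class of mission: Lindqvist, Amari, Osei and Haddad (Ambassador); then Obi and Nakamura (High Commissioner); then Baptiste (Minister Plenipotentiary); then Harlow and Leclerc (Minister Resident).
Among Lindqvist, Amari, Osei and Haddad, by date of arrival in the capital (earlier first): Lindqvist (Dec 15, 2007) before Amari and Osei (Aug 28, 2009) before Haddad (Sep 13, 2009).
Amari and Osei are each not a regional dean, so the next rule applies.
Among Amari and Osei, by date of presenting credentials (earlier first): Amari (Feb 12, 1993) before Osei (Apr 1, 1995).
Obi and Nakamura both have date of arrival in the capital Oct 4, 2003, so the next rule applies.
Obi and Nakamura are each not a regional dean, so the next rule applies.
Among Obi and Nakamura, by date of presenting credentials (later first) (reversed rule for this group): Obi (Jun 7, 2002) before Nakamura (May 21, 1996).
Harlow and Leclerc both have date of arrival in the capital Sep 7, 2000, so the next rule applies.
Harlow and Leclerc are each Dean of a regional group, so the next rule applies.
Among Harlow and Leclerc, by date of presenting credentials (later first) (reversed rule for this group): Harlow (Feb 27, 1999) before Leclerc (Oct 18, 1997).
Order: Lindqvist, Amari, Osei, Haddad, Obi, Nakamura, Baptiste, Harlow, Leclerc. So position 4.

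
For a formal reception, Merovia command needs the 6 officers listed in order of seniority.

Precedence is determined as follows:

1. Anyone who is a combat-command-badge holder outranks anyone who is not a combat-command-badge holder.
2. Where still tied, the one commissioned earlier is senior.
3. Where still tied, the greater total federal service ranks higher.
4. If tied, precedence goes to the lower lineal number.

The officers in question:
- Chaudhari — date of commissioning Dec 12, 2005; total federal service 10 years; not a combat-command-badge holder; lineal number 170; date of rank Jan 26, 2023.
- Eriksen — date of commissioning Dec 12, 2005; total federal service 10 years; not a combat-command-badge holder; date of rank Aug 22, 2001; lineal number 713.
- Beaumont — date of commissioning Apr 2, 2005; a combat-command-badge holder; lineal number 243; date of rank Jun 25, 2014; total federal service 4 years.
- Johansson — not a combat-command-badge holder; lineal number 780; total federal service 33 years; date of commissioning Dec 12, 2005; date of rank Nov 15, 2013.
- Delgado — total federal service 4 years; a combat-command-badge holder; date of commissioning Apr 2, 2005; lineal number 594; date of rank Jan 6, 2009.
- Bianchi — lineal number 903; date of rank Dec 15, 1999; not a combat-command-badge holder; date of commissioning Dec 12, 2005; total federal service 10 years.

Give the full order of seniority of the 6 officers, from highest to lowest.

By the first rule: Beaumont and Delgado (both a combat-command-badge holder); then Johansson, Chaudhari, Eriksen and Bianchi (each not a combat-command-badge holder).
Beaumont and Delgado both have date of commissioning Apr 2, 2005, so the next rule applies.
Beaumont and Delgado both have total federal service 4 years, so the next rule applies.
Among Beaumont and Delgado, by lineal number (lower first): Beaumont (243) before Delgado (594).
Johansson, Chaudhari, Eriksen and Bianchi all have date of commissioning Dec 12, 2005, so the next rule applies.
Among Johansson, Chaudhari, Eriksen and Bianchi, by total federal service (higher first): Johansson (33 years) before Chaudhari, Eriksen and Bianchi (10 years).
Among Chaudhari, Eriksen and Bianchi, by lineal number (lower first): Chaudhari (170) before Eriksen (713) before Bianchi (903).
Full order: Beaumont, Delgado, Johansson, Chaudhari, Eriksen, Bianchi.

Beaumont, Delgado, Johansson, Chaudhari, Eriksen, Bianchi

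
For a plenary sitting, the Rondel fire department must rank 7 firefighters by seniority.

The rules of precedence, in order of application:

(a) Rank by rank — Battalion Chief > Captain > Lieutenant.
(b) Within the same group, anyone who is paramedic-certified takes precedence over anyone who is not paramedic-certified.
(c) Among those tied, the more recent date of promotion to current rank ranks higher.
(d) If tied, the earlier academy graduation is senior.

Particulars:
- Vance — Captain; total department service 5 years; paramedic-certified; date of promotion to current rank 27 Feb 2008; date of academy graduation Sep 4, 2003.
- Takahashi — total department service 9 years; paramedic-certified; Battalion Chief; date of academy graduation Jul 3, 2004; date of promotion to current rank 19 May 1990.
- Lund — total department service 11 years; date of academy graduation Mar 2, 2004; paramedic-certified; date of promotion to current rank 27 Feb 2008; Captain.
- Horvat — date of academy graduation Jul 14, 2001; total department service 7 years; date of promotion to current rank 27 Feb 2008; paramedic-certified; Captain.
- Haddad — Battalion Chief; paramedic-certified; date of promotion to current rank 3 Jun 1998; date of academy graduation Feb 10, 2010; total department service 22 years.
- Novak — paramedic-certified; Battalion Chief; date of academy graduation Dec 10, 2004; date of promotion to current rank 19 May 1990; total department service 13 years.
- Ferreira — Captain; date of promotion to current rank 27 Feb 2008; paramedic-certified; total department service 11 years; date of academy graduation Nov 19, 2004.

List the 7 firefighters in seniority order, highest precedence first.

Haddad, Takahashi, Novak, Horvat, Vance, Lund, Ferreira

By rank: Haddad, Takahashi and Novak (Battalion Chief); then Horvat, Vance, Lund and Ferreira (Captain).
Haddad, Takahashi and Novak are each paramedic-certified, so the next rule applies.
Among Haddad, Takahashi and Novak, by date of promotion to current rank (later first): Haddad (3 Jun 1998) before Takahashi and Novak (19 May 1990).
Among Takahashi and Novak, by date of academy graduation (earlier first): Takahashi (Jul 3, 2004) before Novak (Dec 10, 2004).
Horvat, Vance, Lund and Ferreira are each paramedic-certified, so the next rule applies.
Horvat, Vance, Lund and Ferreira all have date of promotion to current rank 27 Feb 2008, so the next rule applies.
Among Horvat, Vance, Lund and Ferreira, by date of academy graduation (earlier first): Horvat (Jul 14, 2001) before Vance (Sep 4, 2003) before Lund (Mar 2, 2004) before Ferreira (Nov 19, 2004).
Full order: Haddad, Takahashi, Novak, Horvat, Vance, Lund, Ferreira.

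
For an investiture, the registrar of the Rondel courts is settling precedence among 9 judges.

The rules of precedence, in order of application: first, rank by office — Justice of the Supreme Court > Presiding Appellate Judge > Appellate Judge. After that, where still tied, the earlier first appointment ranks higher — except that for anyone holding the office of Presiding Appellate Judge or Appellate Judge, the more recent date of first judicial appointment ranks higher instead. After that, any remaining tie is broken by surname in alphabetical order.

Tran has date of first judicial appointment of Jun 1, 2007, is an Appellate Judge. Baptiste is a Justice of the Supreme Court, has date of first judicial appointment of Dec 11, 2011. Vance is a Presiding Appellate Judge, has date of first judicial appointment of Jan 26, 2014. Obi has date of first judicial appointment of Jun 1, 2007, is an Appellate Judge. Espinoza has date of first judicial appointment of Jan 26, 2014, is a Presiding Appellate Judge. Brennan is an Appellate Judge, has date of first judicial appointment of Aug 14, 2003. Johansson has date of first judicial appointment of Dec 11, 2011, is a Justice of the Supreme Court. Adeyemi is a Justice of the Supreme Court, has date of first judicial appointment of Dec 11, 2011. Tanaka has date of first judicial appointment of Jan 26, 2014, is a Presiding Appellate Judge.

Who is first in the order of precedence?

Adeyemi

By office: Adeyemi, Baptiste and Johansson (Justice of the Supreme Court); then Espinoza, Tanaka and Vance (Presiding Appellate Judge); then Obi, Tran and Brennan (Appellate Judge).
Adeyemi, Baptiste and Johansson all have date of first judicial appointment Dec 11, 2011, so the next rule applies.
Among Adeyemi, Baptiste and Johansson, alphabetically by surname: Adeyemi before Baptiste before Johansson.
Espinoza, Tanaka and Vance all have date of first judicial appointment Jan 26, 2014, so the next rule applies.
Among Espinoza, Tanaka and Vance, alphabetically by surname: Espinoza before Tanaka before Vance.
Among Obi, Tran and Brennan, by date of first judicial appointment (later first) (reversed rule for this group): Obi and Tran (Jun 1, 2007) before Brennan (Aug 14, 2003).
Among Obi and Tran, alphabetically by surname: Obi before Tran.
Order: Adeyemi, Baptiste, Johansson, Espinoza, Tanaka, Vance, Obi, Tran, Brennan.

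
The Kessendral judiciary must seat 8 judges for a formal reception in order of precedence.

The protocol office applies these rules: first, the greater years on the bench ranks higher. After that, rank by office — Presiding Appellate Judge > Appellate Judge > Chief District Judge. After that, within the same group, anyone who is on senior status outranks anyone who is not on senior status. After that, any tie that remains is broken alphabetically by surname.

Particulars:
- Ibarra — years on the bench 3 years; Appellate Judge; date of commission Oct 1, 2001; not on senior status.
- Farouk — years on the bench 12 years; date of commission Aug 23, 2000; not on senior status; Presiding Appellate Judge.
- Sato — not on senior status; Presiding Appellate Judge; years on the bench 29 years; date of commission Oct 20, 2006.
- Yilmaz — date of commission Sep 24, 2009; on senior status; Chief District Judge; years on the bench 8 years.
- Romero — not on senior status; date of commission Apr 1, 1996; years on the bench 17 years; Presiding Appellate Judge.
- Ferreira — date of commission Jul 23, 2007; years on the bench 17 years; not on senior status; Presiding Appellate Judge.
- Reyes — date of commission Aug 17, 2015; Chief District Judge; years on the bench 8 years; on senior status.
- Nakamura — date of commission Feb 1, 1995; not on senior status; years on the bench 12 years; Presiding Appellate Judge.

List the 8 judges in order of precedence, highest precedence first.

By years on the bench (higher first): Sato (29 years); then Ferreira and Romero (both 17 years); then Farouk and Nakamura (both 12 years); then Reyes and Yilmaz (both 8 years); then Ibarra (3 years).
Ferreira and Romero are each Presiding Appellate Judge, so the next rule applies.
Ferreira and Romero are each not on senior status, so the next rule applies.
Among Ferreira and Romero, alphabetically by surname: Ferreira before Romero.
Farouk and Nakamura are each Presiding Appellate Judge, so the next rule applies.
Farouk and Nakamura are each not on senior status, so the next rule applies.
Among Farouk and Nakamura, alphabetically by surname: Farouk before Nakamura.
Reyes and Yilmaz are each Chief District Judge, so the next rule applies.
Reyes and Yilmaz are each on senior status, so the next rule applies.
Among Reyes and Yilmaz, alphabetically by surname: Reyes before Yilmaz.
Full order: Sato, Ferreira, Romero, Farouk, Nakamura, Reyes, Yilmaz, Ibarra.

Sato, Ferreira, Romero, Farouk, Nakamura, Reyes, Yilmaz, Ibarra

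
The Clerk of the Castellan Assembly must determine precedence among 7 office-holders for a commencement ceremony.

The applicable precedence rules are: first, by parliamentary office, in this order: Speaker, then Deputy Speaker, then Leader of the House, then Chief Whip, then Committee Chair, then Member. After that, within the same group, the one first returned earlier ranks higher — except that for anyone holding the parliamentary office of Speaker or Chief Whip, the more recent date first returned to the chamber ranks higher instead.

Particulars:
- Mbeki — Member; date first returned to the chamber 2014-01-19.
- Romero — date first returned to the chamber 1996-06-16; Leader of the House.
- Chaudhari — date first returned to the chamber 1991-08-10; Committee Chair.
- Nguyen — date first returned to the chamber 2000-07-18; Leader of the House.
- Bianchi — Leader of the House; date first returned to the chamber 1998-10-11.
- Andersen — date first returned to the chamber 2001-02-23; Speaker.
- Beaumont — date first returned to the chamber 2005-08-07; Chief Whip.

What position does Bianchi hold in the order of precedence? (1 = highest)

By parliamentary office: Andersen (Speaker); then Romero, Bianchi and Nguyen (Leader of the House); then Beaumont (Chief Whip); then Chaudhari (Committee Chair); then Mbeki (Member).
Among Romero, Bianchi and Nguyen, by date first returned to the chamber (earlier first): Romero (1996-06-16) before Bianchi (1998-10-11) before Nguyen (2000-07-18).
Order: Andersen, Romero, Bianchi, Nguyen, Beaumont, Chaudhari, Mbeki. So position 3.

3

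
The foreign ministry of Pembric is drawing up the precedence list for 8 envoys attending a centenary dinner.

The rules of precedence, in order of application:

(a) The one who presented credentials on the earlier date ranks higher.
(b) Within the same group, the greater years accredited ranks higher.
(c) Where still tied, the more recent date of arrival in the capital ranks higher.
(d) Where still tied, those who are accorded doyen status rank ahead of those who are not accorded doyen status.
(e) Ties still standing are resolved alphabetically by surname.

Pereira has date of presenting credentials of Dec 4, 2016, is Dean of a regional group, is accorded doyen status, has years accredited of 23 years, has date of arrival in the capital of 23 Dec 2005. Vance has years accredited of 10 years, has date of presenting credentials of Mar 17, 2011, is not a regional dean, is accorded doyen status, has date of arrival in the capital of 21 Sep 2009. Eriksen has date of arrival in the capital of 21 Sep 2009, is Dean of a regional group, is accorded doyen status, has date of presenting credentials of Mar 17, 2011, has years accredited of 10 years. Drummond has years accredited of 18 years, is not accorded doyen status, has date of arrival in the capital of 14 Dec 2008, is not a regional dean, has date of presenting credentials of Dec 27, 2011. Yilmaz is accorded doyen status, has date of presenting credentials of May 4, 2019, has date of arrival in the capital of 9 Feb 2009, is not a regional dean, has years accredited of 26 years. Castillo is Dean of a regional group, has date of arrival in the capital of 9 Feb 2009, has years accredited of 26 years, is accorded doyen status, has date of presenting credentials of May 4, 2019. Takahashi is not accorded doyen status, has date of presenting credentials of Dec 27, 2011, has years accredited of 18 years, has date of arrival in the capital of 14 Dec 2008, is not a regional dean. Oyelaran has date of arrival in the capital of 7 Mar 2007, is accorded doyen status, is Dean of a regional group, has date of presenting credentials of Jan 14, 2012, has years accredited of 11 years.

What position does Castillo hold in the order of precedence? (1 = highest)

7

By date of presenting credentials (earlier first): Eriksen and Vance (both Mar 17, 2011); then Drummond and Takahashi (both Dec 27, 2011); then Oyelaran (Jan 14, 2012); then Pereira (Dec 4, 2016); then Castillo and Yilmaz (both May 4, 2019).
Eriksen and Vance both have years accredited 10 years, so the next rule applies.
Eriksen and Vance both have date of arrival in the capital 21 Sep 2009, so the next rule applies.
Eriksen and Vance are each accorded doyen status, so the next rule applies.
Among Eriksen and Vance, alphabetically by surname: Eriksen before Vance.
Drummond and Takahashi both have years accredited 18 years, so the next rule applies.
Drummond and Takahashi both have date of arrival in the capital 14 Dec 2008, so the next rule applies.
Drummond and Takahashi are each not accorded doyen status, so the next rule applies.
Among Drummond and Takahashi, alphabetically by surname: Drummond before Takahashi.
Castillo and Yilmaz both have years accredited 26 years, so the next rule applies.
Castillo and Yilmaz both have date of arrival in the capital 9 Feb 2009, so the next rule applies.
Castillo and Yilmaz are each accorded doyen status, so the next rule applies.
Among Castillo and Yilmaz, alphabetically by surname: Castillo before Yilmaz.
Order: Eriksen, Vance, Drummond, Takahashi, Oyelaran, Pereira, Castillo, Yilmaz. So position 7.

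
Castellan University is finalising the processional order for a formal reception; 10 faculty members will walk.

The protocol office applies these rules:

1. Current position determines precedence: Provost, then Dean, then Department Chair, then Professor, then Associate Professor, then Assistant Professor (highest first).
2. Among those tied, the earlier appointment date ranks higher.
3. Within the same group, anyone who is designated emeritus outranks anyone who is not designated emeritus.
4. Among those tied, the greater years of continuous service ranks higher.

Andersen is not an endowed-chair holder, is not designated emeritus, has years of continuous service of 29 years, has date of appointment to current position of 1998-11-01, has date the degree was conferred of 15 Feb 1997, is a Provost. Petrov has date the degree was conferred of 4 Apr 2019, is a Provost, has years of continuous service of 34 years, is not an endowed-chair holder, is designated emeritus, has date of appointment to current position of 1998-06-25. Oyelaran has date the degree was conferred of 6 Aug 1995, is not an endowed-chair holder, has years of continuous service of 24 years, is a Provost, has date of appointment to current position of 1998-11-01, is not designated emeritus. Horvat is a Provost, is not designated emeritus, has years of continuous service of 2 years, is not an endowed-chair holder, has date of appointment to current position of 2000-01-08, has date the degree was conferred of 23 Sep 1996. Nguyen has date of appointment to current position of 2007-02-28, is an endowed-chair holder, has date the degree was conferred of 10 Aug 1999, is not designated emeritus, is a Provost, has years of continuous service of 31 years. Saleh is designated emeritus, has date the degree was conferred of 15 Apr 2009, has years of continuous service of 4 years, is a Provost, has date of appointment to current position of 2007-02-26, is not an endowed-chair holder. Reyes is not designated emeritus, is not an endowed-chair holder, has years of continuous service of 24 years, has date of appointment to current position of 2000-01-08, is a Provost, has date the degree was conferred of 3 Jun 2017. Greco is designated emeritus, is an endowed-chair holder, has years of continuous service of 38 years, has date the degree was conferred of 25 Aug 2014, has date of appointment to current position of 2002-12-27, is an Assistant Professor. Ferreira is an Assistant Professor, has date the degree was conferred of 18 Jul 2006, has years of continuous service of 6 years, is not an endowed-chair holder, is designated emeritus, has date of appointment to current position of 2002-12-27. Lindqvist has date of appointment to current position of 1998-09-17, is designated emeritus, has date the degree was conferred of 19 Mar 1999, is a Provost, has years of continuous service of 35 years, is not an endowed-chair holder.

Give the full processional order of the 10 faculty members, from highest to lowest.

Petrov, Lindqvist, Andersen, Oyelaran, Reyes, Horvat, Saleh, Nguyen, Greco, Ferreira

By current position: Petrov, Lindqvist, Andersen, Oyelaran, Reyes, Horvat, Saleh and Nguyen (Provost); then Greco and Ferreira (Assistant Professor).
Among Petrov, Lindqvist, Andersen, Oyelaran, Reyes, Horvat, Saleh and Nguyen, by date of appointment to current position (earlier first): Petrov (1998-06-25) before Lindqvist (1998-09-17) before Andersen and Oyelaran (1998-11-01) before Reyes and Horvat (2000-01-08) before Saleh (2007-02-26) before Nguyen (2007-02-28).
Andersen and Oyelaran are each not designated emeritus, so the next rule applies.
Among Andersen and Oyelaran, by years of continuous service (higher first): Andersen (29 years) before Oyelaran (24 years).
Reyes and Horvat are each not designated emeritus, so the next rule applies.
Among Reyes and Horvat, by years of continuous service (higher first): Reyes (24 years) before Horvat (2 years).
Greco and Ferreira both have date of appointment to current position 2002-12-27, so the next rule applies.
Greco and Ferreira are each designated emeritus, so the next rule applies.
Among Greco and Ferreira, by years of continuous service (higher first): Greco (38 years) before Ferreira (6 years).
Full order: Petrov, Lindqvist, Andersen, Oyelaran, Reyes, Horvat, Saleh, Nguyen, Greco, Ferreira.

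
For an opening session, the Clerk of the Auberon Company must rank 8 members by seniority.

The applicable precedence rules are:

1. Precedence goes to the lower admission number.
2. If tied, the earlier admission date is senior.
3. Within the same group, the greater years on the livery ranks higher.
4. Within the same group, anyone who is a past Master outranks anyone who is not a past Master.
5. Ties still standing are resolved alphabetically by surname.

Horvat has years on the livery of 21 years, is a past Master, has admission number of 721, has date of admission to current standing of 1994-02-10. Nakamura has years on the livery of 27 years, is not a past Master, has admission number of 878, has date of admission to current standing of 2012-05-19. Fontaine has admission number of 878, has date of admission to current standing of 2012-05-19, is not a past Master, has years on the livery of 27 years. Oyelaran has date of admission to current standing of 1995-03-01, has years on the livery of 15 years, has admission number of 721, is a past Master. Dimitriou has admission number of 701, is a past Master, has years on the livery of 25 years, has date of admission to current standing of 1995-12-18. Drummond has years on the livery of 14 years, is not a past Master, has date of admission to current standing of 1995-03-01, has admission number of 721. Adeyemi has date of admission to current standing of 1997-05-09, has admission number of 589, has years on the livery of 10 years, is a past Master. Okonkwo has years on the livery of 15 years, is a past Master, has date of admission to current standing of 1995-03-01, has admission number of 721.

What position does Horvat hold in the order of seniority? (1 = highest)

By admission number (lower first): Adeyemi (589); then Dimitriou (701); then Horvat, Okonkwo, Oyelaran and Drummond (each 721); then Fontaine and Nakamura (both 878).
Among Horvat, Okonkwo, Oyelaran and Drummond, by date of admission to current standing (earlier first): Horvat (1994-02-10) before Okonkwo, Oyelaran and Drummond (1995-03-01).
Among Okonkwo, Oyelaran and Drummond, by years on the livery (higher first): Okonkwo and Oyelaran (15 years) before Drummond (14 years).
Okonkwo and Oyelaran are each a past Master, so the next rule applies.
Among Okonkwo and Oyelaran, alphabetically by surname: Okonkwo before Oyelaran.
Fontaine and Nakamura both have date of admission to current standing 2012-05-19, so the next rule applies.
Fontaine and Nakamura both have years on the livery 27 years, so the next rule applies.
Fontaine and Nakamura are each not a past Master, so the next rule applies.
Among Fontaine and Nakamura, alphabetically by surname: Fontaine before Nakamura.
Order: Adeyemi, Dimitriou, Horvat, Okonkwo, Oyelaran, Drummond, Fontaine, Nakamura. So position 3.

3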